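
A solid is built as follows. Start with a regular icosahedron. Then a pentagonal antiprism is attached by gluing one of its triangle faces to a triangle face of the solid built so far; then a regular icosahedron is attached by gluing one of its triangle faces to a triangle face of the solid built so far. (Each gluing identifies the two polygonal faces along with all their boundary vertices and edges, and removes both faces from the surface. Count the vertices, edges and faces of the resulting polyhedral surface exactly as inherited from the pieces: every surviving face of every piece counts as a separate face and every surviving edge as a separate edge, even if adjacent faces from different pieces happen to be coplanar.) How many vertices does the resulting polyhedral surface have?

28

A regular icosahedron: V=12, E=30, F=20.
Attach a pentagonal antiprism (V=10, E=20, F=12) along a 3-gon: merge 3 vertices and 3 edges, delete both glued faces → V=19, E=47, F=30.
Attach a regular icosahedron (V=12, E=30, F=20) along a 3-gon: merge 3 vertices and 3 edges, delete both glued faces → V=28, E=74, F=48.
Check: V − E + F = 28 − 74 + 48 = 2.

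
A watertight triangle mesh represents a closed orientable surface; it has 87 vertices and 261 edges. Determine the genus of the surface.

Every face is a triangle and each edge borders two faces, so 3F = 2·261, giving F = 174.
χ = V − E + F = 87 − 261 + 174 = 0.
For a closed orientable surface χ = 2 − 2g, so g = (2 − (0))/2 = 1.

1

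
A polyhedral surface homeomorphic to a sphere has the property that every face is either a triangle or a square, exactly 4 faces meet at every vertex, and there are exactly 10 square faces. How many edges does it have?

32

Let x be the number of triangles; then F = 10 + x.
Edge–face incidences: 2E = 4·10 + 3·x = 40 + 3x.
Every vertex has degree 4, so 4V = 2E.
Euler: V − E + F = 2 ⇒ (2E)/4 − E + (10 + x) = 2.
Multiply by 8: 2·(2E) − 4·(2E) + 8·(10 + x) = 16, i.e. 80 + 8x − 2·(40 + 3x) = 16.
Collecting terms: 2x = 16, so x = 8.
Then 2E = 40 + 3·8 = 64, so E = 32, V = 2E/4 = 16, F = 10 + 8 = 18.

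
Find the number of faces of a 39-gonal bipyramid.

78

A bipyramid over an n-gon has 2n triangular faces and n + 2 vertices: V = 39 + 2 = 41, E = 3·39 = 117, F = 2·39 = 78.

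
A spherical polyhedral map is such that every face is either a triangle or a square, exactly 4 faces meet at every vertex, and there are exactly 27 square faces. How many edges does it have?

66

Let x be the number of triangles; then F = 27 + x.
Edge–face incidences: 2E = 4·27 + 3·x = 108 + 3x.
Every vertex has degree 4, so 4V = 2E.
Euler: V − E + F = 2 ⇒ (2E)/4 − E + (27 + x) = 2.
Multiply by 8: 2·(2E) − 4·(2E) + 8·(27 + x) = 16, i.e. 216 + 8x − 2·(108 + 3x) = 16.
Collecting terms: 2x = 16, so x = 8.
Then 2E = 108 + 3·8 = 132, so E = 66, V = 2E/4 = 33, F = 27 + 8 = 35.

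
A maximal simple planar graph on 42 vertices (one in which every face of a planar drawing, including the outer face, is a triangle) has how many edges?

120

In a plane triangulation 3F = 2E and V − E + F = 2, so E = 3V − 6 = 3·42 − 6 = 120.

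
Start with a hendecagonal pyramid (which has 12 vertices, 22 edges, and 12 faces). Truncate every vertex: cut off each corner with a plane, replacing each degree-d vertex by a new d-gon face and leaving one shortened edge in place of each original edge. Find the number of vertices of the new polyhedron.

Truncation replaces each original edge-end by a new vertex, so V′ = 2E = 44.
Each original edge survives, and each old vertex of degree d contributes d new edges; summing degrees gives Σd = 2E, so E′ = E + 2E = 3E = 66.
Each original face survives and each original vertex becomes one new face: F′ = F + V = 24.

44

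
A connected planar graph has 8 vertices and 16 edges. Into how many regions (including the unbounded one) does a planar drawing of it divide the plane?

10

Euler's formula for a connected plane graph: V − E + F = 2, so F = 2 − 8 + 16 = 10.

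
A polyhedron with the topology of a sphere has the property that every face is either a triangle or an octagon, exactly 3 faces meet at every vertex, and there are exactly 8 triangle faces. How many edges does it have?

36

Let x be the number of octagons; then F = 8 + x.
Edge–face incidences: 2E = 3·8 + 8·x = 24 + 8x.
Every vertex has degree 3, so 3V = 2E.
Euler: V − E + F = 2 ⇒ (2E)/3 − E + (8 + x) = 2.
Multiply by 6: 2·(2E) − 3·(2E) + 6·(8 + x) = 12, i.e. 48 + 6x − (24 + 8x) = 12.
Collecting terms: −2x + 24 = 12, so −2x = −12, so x = 6.
Then 2E = 24 + 8·6 = 72, so E = 36, V = 2E/3 = 24, F = 8 + 6 = 14.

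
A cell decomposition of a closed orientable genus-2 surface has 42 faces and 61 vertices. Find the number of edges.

For a closed orientable surface of genus 2, χ = 2 − 2·2 = -2.
E = V + F − (-2) = 61 + 42 − (-2) = 105.

105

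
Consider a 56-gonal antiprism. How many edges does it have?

224

An antiprism on an n-gon has two n-gon caps and 2n triangles: V = 2·56 = 112, E = 4·56 = 224, F = 2·56 + 2 = 114.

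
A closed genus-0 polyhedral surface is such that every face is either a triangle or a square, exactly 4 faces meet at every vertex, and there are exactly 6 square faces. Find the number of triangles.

Let x be the number of triangles; then F = 6 + x.
Edge–face incidences: 2E = 4·6 + 3·x = 24 + 3x.
Every vertex has degree 4, so 4V = 2E.
Euler: V − E + F = 2 ⇒ (2E)/4 − E + (6 + x) = 2.
Multiply by 8: 2·(2E) − 4·(2E) + 8·(6 + x) = 16, i.e. 48 + 8x − 2·(24 + 3x) = 16.
Collecting terms: 2x = 16, so x = 8.
Then 2E = 24 + 3·8 = 48, so E = 24, V = 2E/4 = 12, F = 6 + 8 = 14.

8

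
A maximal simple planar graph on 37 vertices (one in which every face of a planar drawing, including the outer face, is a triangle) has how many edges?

In a plane triangulation 3F = 2E and V − E + F = 2, so E = 3V − 6 = 3·37 − 6 = 105.

105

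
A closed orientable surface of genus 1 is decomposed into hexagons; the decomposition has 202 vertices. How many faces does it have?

χ = 2 − 2·1 = 0, and every face is a hexagon so 6F = 2E.
V − E + F = 0 with E = 6F/2 gives 202 − (6/2 − 1)·F = 0, so F = 101 and E = 303.

101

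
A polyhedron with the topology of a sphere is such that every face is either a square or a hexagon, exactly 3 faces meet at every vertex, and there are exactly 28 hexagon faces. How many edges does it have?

96

Let x be the number of squares; then F = 28 + x.
Edge–face incidences: 2E = 6·28 + 4·x = 168 + 4x.
Every vertex has degree 3, so 3V = 2E.
Euler: V − E + F = 2 ⇒ (2E)/3 − E + (28 + x) = 2.
Multiply by 6: 2·(2E) − 3·(2E) + 6·(28 + x) = 12, i.e. 168 + 6x − (168 + 4x) = 12.
Collecting terms: 2x = 12, so x = 6.
Then 2E = 168 + 4·6 = 192, so E = 96, V = 2E/3 = 64, F = 28 + 6 = 34.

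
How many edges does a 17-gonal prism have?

A prism on an n-gon has two n-gon bases and n rectangular sides: V = 2·17 = 34, E = 3·17 = 51, F = 17 + 2 = 19.

51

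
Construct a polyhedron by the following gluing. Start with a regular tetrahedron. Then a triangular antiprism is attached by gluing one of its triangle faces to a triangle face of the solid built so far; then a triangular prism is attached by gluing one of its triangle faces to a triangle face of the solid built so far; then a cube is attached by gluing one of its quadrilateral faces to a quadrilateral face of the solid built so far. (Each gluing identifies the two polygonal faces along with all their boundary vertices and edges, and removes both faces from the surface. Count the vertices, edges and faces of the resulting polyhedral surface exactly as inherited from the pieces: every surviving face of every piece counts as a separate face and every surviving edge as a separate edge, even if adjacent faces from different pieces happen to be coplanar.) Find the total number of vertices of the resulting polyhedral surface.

14

A regular tetrahedron: V=4, E=6, F=4.
Attach a triangular antiprism (V=6, E=12, F=8) along a 3-gon: merge 3 vertices and 3 edges, delete both glued faces → V=7, E=15, F=10.
Attach a triangular prism (V=6, E=9, F=5) along a 3-gon: merge 3 vertices and 3 edges, delete both glued faces → V=10, E=21, F=13.
Attach a cube (V=8, E=12, F=6) along a 4-gon: merge 4 vertices and 4 edges, delete both glued faces → V=14, E=29, F=17.
Check: V − E + F = 14 − 29 + 17 = 2.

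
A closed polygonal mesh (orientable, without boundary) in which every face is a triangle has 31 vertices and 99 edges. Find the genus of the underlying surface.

Every face is a triangle and each edge borders two faces, so 3F = 2·99, giving F = 66.
χ = V − E + F = 31 − 99 + 66 = -2.
For a closed orientable surface χ = 2 − 2g, so g = (2 − (-2))/2 = 2.

2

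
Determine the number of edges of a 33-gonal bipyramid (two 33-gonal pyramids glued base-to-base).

A bipyramid over an n-gon has 2n triangular faces and n + 2 vertices: V = 33 + 2 = 35, E = 3·33 = 99, F = 2·33 = 66.

99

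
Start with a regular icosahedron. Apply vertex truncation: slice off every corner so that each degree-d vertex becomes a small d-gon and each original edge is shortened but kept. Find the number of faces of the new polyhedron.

32

The base solid has V = 12, E = 30, F = 20.
Truncation replaces each original edge-end by a new vertex, so V′ = 2E = 60.
Each original edge survives, and each old vertex of degree d contributes d new edges; summing degrees gives Σd = 2E, so E′ = E + 2E = 3E = 90.
Each original face survives and each original vertex becomes one new face: F′ = F + V = 32.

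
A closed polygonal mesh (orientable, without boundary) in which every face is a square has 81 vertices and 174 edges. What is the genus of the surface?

Every face is a square and each edge borders two faces, so 4F = 2·174, giving F = 87.
χ = V − E + F = 81 − 174 + 87 = -6.
For a closed orientable surface χ = 2 − 2g, so g = (2 − (-6))/2 = 4.

4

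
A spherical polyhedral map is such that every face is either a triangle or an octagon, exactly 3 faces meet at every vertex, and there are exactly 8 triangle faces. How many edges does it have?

36

Let x be the number of octagons; then F = 8 + x.
Edge–face incidences: 2E = 3·8 + 8·x = 24 + 8x.
Every vertex has degree 3, so 3V = 2E.
Euler: V − E + F = 2 ⇒ (2E)/3 − E + (8 + x) = 2.
Multiply by 6: 2·(2E) − 3·(2E) + 6·(8 + x) = 12, i.e. 48 + 6x − (24 + 8x) = 12.
Collecting terms: −2x + 24 = 12, so −2x = −12, so x = 6.
Then 2E = 24 + 8·6 = 72, so E = 36, V = 2E/3 = 24, F = 8 + 6 = 14.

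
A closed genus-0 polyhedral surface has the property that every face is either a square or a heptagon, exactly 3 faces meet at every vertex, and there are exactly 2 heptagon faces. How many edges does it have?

Let x be the number of squares; then F = 2 + x.
Edge–face incidences: 2E = 7·2 + 4·x = 14 + 4x.
Every vertex has degree 3, so 3V = 2E.
Euler: V − E + F = 2 ⇒ (2E)/3 − E + (2 + x) = 2.
Multiply by 6: 2·(2E) − 3·(2E) + 6·(2 + x) = 12, i.e. 12 + 6x − (14 + 4x) = 12.
Collecting terms: 2x − 2 = 12, so 2x = 14, so x = 7.
Then 2E = 14 + 4·7 = 42, so E = 21, V = 2E/3 = 14, F = 2 + 7 = 9.

21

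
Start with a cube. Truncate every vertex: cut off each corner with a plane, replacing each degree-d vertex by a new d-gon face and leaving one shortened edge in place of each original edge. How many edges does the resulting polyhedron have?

The base solid has V = 8, E = 12, F = 6.
Truncation replaces each original edge-end by a new vertex, so V′ = 2E = 24.
Each original edge survives, and each old vertex of degree d contributes d new edges; summing degrees gives Σd = 2E, so E′ = E + 2E = 3E = 36.
Each original face survives and each original vertex becomes one new face: F′ = F + V = 14.

36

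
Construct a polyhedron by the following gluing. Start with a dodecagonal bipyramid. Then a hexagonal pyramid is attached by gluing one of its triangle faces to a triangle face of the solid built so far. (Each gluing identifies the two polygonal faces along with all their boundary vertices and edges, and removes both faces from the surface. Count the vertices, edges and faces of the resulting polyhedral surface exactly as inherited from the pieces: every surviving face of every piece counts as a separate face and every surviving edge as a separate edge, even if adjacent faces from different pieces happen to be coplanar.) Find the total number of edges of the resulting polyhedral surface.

45

A dodecagonal bipyramid: V=14, E=36, F=24.
Attach a hexagonal pyramid (V=7, E=12, F=7) along a 3-gon: merge 3 vertices and 3 edges, delete both glued faces → V=18, E=45, F=29.
Check: V − E + F = 18 − 45 + 29 = 2.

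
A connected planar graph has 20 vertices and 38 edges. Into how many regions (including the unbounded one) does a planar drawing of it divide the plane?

20

Euler's formula for a connected plane graph: V − E + F = 2, so F = 2 − 20 + 38 = 20.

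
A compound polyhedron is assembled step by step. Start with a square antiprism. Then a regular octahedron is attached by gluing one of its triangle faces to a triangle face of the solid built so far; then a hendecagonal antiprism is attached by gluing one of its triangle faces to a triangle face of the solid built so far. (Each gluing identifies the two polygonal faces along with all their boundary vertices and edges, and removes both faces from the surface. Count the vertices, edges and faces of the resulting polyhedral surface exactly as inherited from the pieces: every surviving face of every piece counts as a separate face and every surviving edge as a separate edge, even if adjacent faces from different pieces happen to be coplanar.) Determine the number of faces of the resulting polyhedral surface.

38

A square antiprism: V=8, E=16, F=10.
Attach a regular octahedron (V=6, E=12, F=8) along a 3-gon: merge 3 vertices and 3 edges, delete both glued faces → V=11, E=25, F=16.
Attach a hendecagonal antiprism (V=22, E=44, F=24) along a 3-gon: merge 3 vertices and 3 edges, delete both glued faces → V=30, E=66, F=38.
Check: V − E + F = 30 − 66 + 38 = 2.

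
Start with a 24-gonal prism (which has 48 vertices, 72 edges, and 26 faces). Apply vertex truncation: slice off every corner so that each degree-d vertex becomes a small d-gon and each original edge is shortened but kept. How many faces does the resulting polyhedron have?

74

Truncation replaces each original edge-end by a new vertex, so V′ = 2E = 144.
Each original edge survives, and each old vertex of degree d contributes d new edges; summing degrees gives Σd = 2E, so E′ = E + 2E = 3E = 216.
Each original face survives and each original vertex becomes one new face: F′ = F + V = 74.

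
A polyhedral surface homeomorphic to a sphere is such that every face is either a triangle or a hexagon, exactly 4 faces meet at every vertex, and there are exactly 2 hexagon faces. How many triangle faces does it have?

Let x be the number of triangles; then F = 2 + x.
Edge–face incidences: 2E = 6·2 + 3·x = 12 + 3x.
Every vertex has degree 4, so 4V = 2E.
Euler: V − E + F = 2 ⇒ (2E)/4 − E + (2 + x) = 2.
Multiply by 8: 2·(2E) − 4·(2E) + 8·(2 + x) = 16, i.e. 16 + 8x − 2·(12 + 3x) = 16.
Collecting terms: 2x − 8 = 16, so 2x = 24, so x = 12.
Then 2E = 12 + 3·12 = 48, so E = 24, V = 2E/4 = 12, F = 2 + 12 = 14.

12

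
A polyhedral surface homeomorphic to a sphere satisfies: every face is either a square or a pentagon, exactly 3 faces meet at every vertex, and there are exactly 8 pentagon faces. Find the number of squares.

Let x be the number of squares; then F = 8 + x.
Edge–face incidences: 2E = 5·8 + 4·x = 40 + 4x.
Every vertex has degree 3, so 3V = 2E.
Euler: V − E + F = 2 ⇒ (2E)/3 − E + (8 + x) = 2.
Multiply by 6: 2·(2E) − 3·(2E) + 6·(8 + x) = 12, i.e. 48 + 6x − (40 + 4x) = 12.
Collecting terms: 2x + 8 = 12, so 2x = 4, so x = 2.
Then 2E = 40 + 4·2 = 48, so E = 24, V = 2E/3 = 16, F = 8 + 2 = 10.

2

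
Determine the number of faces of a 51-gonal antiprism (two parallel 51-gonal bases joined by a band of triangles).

104

An antiprism on an n-gon has two n-gon caps and 2n triangles: V = 2·51 = 102, E = 4·51 = 204, F = 2·51 + 2 = 104.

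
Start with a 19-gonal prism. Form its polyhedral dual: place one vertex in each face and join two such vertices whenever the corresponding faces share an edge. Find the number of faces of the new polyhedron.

38

The base solid has V = 38, E = 57, F = 21.
The dual swaps V and F and preserves E: V′ = F = 21, E′ = E = 57, F′ = V = 38.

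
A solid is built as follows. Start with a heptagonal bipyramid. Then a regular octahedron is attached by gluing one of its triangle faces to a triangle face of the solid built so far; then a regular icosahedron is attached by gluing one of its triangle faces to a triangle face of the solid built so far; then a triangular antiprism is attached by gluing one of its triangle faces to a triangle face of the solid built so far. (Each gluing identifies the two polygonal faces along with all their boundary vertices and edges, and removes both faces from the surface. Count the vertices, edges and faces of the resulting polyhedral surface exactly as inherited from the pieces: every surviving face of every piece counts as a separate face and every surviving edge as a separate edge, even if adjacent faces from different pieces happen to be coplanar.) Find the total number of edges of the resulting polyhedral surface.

A heptagonal bipyramid: V=9, E=21, F=14.
Attach a regular octahedron (V=6, E=12, F=8) along a 3-gon: merge 3 vertices and 3 edges, delete both glued faces → V=12, E=30, F=20.
Attach a regular icosahedron (V=12, E=30, F=20) along a 3-gon: merge 3 vertices and 3 edges, delete both glued faces → V=21, E=57, F=38.
Attach a triangular antiprism (V=6, E=12, F=8) along a 3-gon: merge 3 vertices and 3 edges, delete both glued faces → V=24, E=66, F=44.
Check: V − E + F = 24 − 66 + 44 = 2.

66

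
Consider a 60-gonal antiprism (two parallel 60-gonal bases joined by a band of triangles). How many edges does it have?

An antiprism on an n-gon has two n-gon caps and 2n triangles: V = 2·60 = 120, E = 4·60 = 240, F = 2·60 + 2 = 122.
Check: V − E + F = 120 − 240 + 122 = 2.

240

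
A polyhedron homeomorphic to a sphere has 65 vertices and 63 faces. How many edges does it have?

126

Here V − E + F = 2.
E = V + F − (2) = 65 + 63 − (2) = 126.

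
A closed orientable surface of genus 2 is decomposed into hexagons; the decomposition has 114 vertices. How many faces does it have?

χ = 2 − 2·2 = -2, and every face is a hexagon so 6F = 2E.
V − E + F = -2 with E = 6F/2 gives 114 − (6/2 − 1)·F = -2, so F = 58 and E = 174.

58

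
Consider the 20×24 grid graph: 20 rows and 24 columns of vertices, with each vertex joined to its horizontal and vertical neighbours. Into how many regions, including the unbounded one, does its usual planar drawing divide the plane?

The grid has V = 20·24 = 480 vertices and E = 20·23 + 24·19 = 916 edges.
F = 2 − V + E = 2 − 480 + 916 = 438.

438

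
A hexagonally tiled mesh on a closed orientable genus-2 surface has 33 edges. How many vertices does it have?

20

χ = 2 − 2·2 = -2, and every face is a hexagon so 6F = 2E.
F = 2E/6 = 11. Then V = -2 + E − F = -2 + 33 − 11 = 20.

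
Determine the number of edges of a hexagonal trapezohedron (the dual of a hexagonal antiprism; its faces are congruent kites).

The n-trapezohedron (dual of the n-antiprism) has V = 2·6 + 2 = 14, E = 4·6 = 24, F = 2·6 = 12.
Check: V − E + F = 14 − 24 + 12 = 2.

24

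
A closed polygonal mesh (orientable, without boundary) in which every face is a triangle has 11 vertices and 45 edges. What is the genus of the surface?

Every face is a triangle and each edge borders two faces, so 3F = 2·45, giving F = 30.
χ = V − E + F = 11 − 45 + 30 = -4.
For a closed orientable surface χ = 2 − 2g, so g = (2 − (-4))/2 = 3.

3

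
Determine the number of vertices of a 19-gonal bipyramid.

21

A bipyramid over an n-gon has 2n triangular faces and n + 2 vertices: V = 19 + 2 = 21, E = 3·19 = 57, F = 2·19 = 38.
Check: V − E + F = 21 − 57 + 38 = 2.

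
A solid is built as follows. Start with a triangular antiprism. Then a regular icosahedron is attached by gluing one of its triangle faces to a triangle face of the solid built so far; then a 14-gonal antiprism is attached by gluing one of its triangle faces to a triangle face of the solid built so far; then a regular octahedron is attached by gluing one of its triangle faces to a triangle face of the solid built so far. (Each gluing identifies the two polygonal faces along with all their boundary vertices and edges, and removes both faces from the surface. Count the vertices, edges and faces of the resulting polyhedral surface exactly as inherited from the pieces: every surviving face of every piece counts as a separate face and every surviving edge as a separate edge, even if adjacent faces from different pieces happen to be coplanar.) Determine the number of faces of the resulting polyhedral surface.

60

A triangular antiprism: V=6, E=12, F=8.
Attach a regular icosahedron (V=12, E=30, F=20) along a 3-gon: merge 3 vertices and 3 edges, delete both glued faces → V=15, E=39, F=26.
Attach a 14-gonal antiprism (V=28, E=56, F=30) along a 3-gon: merge 3 vertices and 3 edges, delete both glued faces → V=40, E=92, F=54.
Attach a regular octahedron (V=6, E=12, F=8) along a 3-gon: merge 3 vertices and 3 edges, delete both glued faces → V=43, E=101, F=60.
Check: V − E + F = 43 − 101 + 60 = 2.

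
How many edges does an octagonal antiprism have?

An antiprism on an n-gon has two n-gon caps and 2n triangles: V = 2·8 = 16, E = 4·8 = 32, F = 2·8 + 2 = 18.

32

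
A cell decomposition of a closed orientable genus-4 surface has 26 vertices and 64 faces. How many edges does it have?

For a closed orientable surface of genus 4, χ = 2 − 2·4 = -6.
E = V + F − (-6) = 26 + 64 − (-6) = 96.

96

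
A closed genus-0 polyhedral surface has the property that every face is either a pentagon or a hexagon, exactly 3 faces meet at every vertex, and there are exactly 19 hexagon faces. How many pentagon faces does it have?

Let x be the number of pentagons; then F = 19 + x.
Edge–face incidences: 2E = 6·19 + 5·x = 114 + 5x.
Every vertex has degree 3, so 3V = 2E.
Euler: V − E + F = 2 ⇒ (2E)/3 − E + (19 + x) = 2.
Multiply by 6: 2·(2E) − 3·(2E) + 6·(19 + x) = 12, i.e. 114 + 6x − (114 + 5x) = 12.
Collecting terms: x = 12.
Then 2E = 114 + 5·12 = 174, so E = 87, V = 2E/3 = 58, F = 19 + 12 = 31.

12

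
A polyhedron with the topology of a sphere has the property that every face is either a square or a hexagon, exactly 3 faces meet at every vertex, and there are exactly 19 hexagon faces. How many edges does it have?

Let x be the number of squares; then F = 19 + x.
Edge–face incidences: 2E = 6·19 + 4·x = 114 + 4x.
Every vertex has degree 3, so 3V = 2E.
Euler: V − E + F = 2 ⇒ (2E)/3 − E + (19 + x) = 2.
Multiply by 6: 2·(2E) − 3·(2E) + 6·(19 + x) = 12, i.e. 114 + 6x − (114 + 4x) = 12.
Collecting terms: 2x = 12, so x = 6.
Then 2E = 114 + 4·6 = 138, so E = 69, V = 2E/3 = 46, F = 19 + 6 = 25.

69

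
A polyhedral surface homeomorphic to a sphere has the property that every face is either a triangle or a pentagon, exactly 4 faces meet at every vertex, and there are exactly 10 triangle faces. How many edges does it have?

20

Let x be the number of pentagons; then F = 10 + x.
Edge–face incidences: 2E = 3·10 + 5·x = 30 + 5x.
Every vertex has degree 4, so 4V = 2E.
Euler: V − E + F = 2 ⇒ (2E)/4 − E + (10 + x) = 2.
Multiply by 8: 2·(2E) − 4·(2E) + 8·(10 + x) = 16, i.e. 80 + 8x − 2·(30 + 5x) = 16.
Collecting terms: −2x + 20 = 16, so −2x = −4, so x = 2.
Then 2E = 30 + 5·2 = 40, so E = 20, V = 2E/4 = 10, F = 10 + 2 = 12.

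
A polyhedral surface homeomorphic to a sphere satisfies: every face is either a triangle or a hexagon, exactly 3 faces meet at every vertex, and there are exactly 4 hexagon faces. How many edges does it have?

Let x be the number of triangles; then F = 4 + x.
Edge–face incidences: 2E = 6·4 + 3·x = 24 + 3x.
Every vertex has degree 3, so 3V = 2E.
Euler: V − E + F = 2 ⇒ (2E)/3 − E + (4 + x) = 2.
Multiply by 6: 2·(2E) − 3·(2E) + 6·(4 + x) = 12, i.e. 24 + 6x − (24 + 3x) = 12.
Collecting terms: 3x = 12, so x = 4.
Then 2E = 24 + 3·4 = 36, so E = 18, V = 2E/3 = 12, F = 4 + 4 = 8.

18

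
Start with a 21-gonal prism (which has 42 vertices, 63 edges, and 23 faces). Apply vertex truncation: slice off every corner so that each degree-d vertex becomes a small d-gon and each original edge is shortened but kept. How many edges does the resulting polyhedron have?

189

Truncation replaces each original edge-end by a new vertex, so V′ = 2E = 126.
Each original edge survives, and each old vertex of degree d contributes d new edges; summing degrees gives Σd = 2E, so E′ = E + 2E = 3E = 189.
Each original face survives and each original vertex becomes one new face: F′ = F + V = 65.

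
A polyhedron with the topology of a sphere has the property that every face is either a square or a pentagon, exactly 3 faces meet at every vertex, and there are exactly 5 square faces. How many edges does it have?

15

Let x be the number of pentagons; then F = 5 + x.
Edge–face incidences: 2E = 4·5 + 5·x = 20 + 5x.
Every vertex has degree 3, so 3V = 2E.
Euler: V − E + F = 2 ⇒ (2E)/3 − E + (5 + x) = 2.
Multiply by 6: 2·(2E) − 3·(2E) + 6·(5 + x) = 12, i.e. 30 + 6x − (20 + 5x) = 12.
Collecting terms: x + 10 = 12, so x = 2.
Then 2E = 20 + 5·2 = 30, so E = 15, V = 2E/3 = 10, F = 5 + 2 = 7.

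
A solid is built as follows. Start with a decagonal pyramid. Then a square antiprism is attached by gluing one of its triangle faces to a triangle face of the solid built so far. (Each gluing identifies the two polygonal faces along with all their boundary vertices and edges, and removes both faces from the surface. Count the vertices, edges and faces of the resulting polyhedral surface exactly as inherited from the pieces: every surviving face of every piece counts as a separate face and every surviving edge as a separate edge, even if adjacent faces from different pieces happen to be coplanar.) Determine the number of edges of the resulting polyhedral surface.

A decagonal pyramid: V=11, E=20, F=11.
Attach a square antiprism (V=8, E=16, F=10) along a 3-gon: merge 3 vertices and 3 edges, delete both glued faces → V=16, E=33, F=19.
Check: V − E + F = 16 − 33 + 19 = 2.

33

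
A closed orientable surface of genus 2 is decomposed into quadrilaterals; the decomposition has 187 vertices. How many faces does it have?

χ = 2 − 2·2 = -2, and every face is a square so 4F = 2E.
V − E + F = -2 with E = 4F/2 gives 187 − (4/2 − 1)·F = -2, so F = 189 and E = 378.

189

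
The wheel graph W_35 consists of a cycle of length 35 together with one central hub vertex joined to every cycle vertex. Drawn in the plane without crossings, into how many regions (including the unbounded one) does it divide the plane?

W_35 has V = 35 + 1 = 36 vertices and E = 2·35 = 70 edges.
By Euler's formula F = 2 − V + E = 2 − 36 + 70 = 36.

36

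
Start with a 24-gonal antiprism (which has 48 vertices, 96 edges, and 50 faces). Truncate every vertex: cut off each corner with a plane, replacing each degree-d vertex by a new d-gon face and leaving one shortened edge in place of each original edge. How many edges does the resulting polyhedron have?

288

Truncation replaces each original edge-end by a new vertex, so V′ = 2E = 192.
Each original edge survives, and each old vertex of degree d contributes d new edges; summing degrees gives Σd = 2E, so E′ = E + 2E = 3E = 288.
Each original face survives and each original vertex becomes one new face: F′ = F + V = 98.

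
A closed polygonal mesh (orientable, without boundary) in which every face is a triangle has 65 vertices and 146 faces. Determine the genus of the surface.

Every face is a triangle, so 2E = 3·146 = 438, giving E = 219.
χ = V − E + F = 65 − 219 + 146 = -8.
For a closed orientable surface χ = 2 − 2g, so g = (2 − (-8))/2 = 5.

5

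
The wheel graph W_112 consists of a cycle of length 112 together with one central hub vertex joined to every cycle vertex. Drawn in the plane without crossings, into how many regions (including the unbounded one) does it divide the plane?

113

W_112 has V = 112 + 1 = 113 vertices and E = 2·112 = 224 edges.
By Euler's formula F = 2 − V + E = 2 − 113 + 224 = 113.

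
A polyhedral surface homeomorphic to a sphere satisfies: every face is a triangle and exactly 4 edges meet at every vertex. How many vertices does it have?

6

Each face has 3 edges and each edge borders two faces, so 2E = 3F.
Each vertex has degree 4, so 4V = 2E and hence V = 3F/4.
Euler: V − E + F = 2 ⇒ (3F/4) − (3F/2) + F = 2.
Multiply by 8: (6 − 12 + 8)F = 16, i.e. 2F = 16.
So F = 8, E = 3·8/2 = 12, V = 3·8/4 = 6.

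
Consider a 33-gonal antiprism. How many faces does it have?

An antiprism on an n-gon has two n-gon caps and 2n triangles: V = 2·33 = 66, E = 4·33 = 132, F = 2·33 + 2 = 68.

68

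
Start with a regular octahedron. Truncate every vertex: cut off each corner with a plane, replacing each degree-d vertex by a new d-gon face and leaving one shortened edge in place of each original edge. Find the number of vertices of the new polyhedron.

The base solid has V = 6, E = 12, F = 8.
Truncation replaces each original edge-end by a new vertex, so V′ = 2E = 24.
Each original edge survives, and each old vertex of degree d contributes d new edges; summing degrees gives Σd = 2E, so E′ = E + 2E = 3E = 36.
Each original face survives and each original vertex becomes one new face: F′ = F + V = 14.

24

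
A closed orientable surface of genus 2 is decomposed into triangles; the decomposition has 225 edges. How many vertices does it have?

73

χ = 2 − 2·2 = -2, and every face is a triangle so 3F = 2E.
F = 2E/3 = 150. Then V = -2 + E − F = -2 + 225 − 150 = 73.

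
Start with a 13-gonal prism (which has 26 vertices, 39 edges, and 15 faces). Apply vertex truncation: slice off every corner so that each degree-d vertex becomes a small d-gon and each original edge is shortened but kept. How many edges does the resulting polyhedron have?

117

Truncation replaces each original edge-end by a new vertex, so V′ = 2E = 78.
Each original edge survives, and each old vertex of degree d contributes d new edges; summing degrees gives Σd = 2E, so E′ = E + 2E = 3E = 117.
Each original face survives and each original vertex becomes one new face: F′ = F + V = 41.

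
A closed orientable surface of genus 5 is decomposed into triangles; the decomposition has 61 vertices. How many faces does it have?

χ = 2 − 2·5 = -8, and every face is a triangle so 3F = 2E.
V − E + F = -8 with E = 3F/2 gives 61 − (3/2 − 1)·F = -8, so F = 138 and E = 207.

138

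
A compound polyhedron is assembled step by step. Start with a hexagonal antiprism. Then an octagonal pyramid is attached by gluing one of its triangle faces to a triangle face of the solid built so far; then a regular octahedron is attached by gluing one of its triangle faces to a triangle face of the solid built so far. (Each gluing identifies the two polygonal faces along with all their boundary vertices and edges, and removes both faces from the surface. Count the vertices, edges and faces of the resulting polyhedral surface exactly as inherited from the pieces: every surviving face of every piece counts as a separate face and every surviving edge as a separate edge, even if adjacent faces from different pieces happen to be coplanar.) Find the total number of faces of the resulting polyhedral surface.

27

A hexagonal antiprism: V=12, E=24, F=14.
Attach an octagonal pyramid (V=9, E=16, F=9) along a 3-gon: merge 3 vertices and 3 edges, delete both glued faces → V=18, E=37, F=21.
Attach a regular octahedron (V=6, E=12, F=8) along a 3-gon: merge 3 vertices and 3 edges, delete both glued faces → V=21, E=46, F=27.
Check: V − E + F = 21 − 46 + 27 = 2.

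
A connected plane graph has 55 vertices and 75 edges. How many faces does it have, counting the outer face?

22

Euler's formula for a connected plane graph: V − E + F = 2, so F = 2 − 55 + 75 = 22.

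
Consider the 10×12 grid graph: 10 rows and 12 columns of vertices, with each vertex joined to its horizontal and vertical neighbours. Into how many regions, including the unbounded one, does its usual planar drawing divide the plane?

The grid has V = 10·12 = 120 vertices and E = 10·11 + 12·9 = 218 edges.
F = 2 − V + E = 2 − 120 + 218 = 100.

100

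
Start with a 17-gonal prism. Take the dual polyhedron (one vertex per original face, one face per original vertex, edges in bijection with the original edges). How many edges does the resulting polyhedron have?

The base solid has V = 34, E = 51, F = 19.
The dual swaps V and F and preserves E: V′ = F = 19, E′ = E = 51, F′ = V = 34.

51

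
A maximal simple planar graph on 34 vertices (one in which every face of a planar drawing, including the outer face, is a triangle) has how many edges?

96

In a plane triangulation 3F = 2E and V − E + F = 2, so E = 3V − 6 = 3·34 − 6 = 96.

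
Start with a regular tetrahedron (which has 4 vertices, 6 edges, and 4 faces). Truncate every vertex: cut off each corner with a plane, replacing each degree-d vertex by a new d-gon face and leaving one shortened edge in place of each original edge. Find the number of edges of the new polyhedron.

18

Truncation replaces each original edge-end by a new vertex, so V′ = 2E = 12.
Each original edge survives, and each old vertex of degree d contributes d new edges; summing degrees gives Σd = 2E, so E′ = E + 2E = 3E = 18.
Each original face survives and each original vertex becomes one new face: F′ = F + V = 8.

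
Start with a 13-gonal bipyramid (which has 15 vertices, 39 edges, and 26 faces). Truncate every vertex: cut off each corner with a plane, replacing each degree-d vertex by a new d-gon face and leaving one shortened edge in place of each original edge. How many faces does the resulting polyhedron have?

41

Truncation replaces each original edge-end by a new vertex, so V′ = 2E = 78.
Each original edge survives, and each old vertex of degree d contributes d new edges; summing degrees gives Σd = 2E, so E′ = E + 2E = 3E = 117.
Each original face survives and each original vertex becomes one new face: F′ = F + V = 41.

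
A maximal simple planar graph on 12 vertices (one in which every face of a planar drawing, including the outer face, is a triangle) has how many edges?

In a plane triangulation 3F = 2E and V − E + F = 2, so E = 3V − 6 = 3·12 − 6 = 30.

30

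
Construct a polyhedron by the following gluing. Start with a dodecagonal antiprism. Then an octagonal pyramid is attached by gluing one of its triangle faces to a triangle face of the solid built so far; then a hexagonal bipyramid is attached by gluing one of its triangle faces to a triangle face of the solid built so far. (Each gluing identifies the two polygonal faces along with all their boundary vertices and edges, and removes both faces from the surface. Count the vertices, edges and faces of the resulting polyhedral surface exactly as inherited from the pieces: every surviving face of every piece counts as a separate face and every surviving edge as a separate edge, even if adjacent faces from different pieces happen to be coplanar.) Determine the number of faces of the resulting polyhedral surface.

43

A dodecagonal antiprism: V=24, E=48, F=26.
Attach an octagonal pyramid (V=9, E=16, F=9) along a 3-gon: merge 3 vertices and 3 edges, delete both glued faces → V=30, E=61, F=33.
Attach a hexagonal bipyramid (V=8, E=18, F=12) along a 3-gon: merge 3 vertices and 3 edges, delete both glued faces → V=35, E=76, F=43.
Check: V − E + F = 35 − 76 + 43 = 2.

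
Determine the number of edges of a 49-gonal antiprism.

An antiprism on an n-gon has two n-gon caps and 2n triangles: V = 2·49 = 98, E = 4·49 = 196, F = 2·49 + 2 = 100.
Check: V − E + F = 98 − 196 + 100 = 2.

196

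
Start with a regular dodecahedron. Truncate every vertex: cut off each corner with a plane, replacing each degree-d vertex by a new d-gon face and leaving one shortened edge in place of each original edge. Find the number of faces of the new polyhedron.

32

The base solid has V = 20, E = 30, F = 12.
Truncation replaces each original edge-end by a new vertex, so V′ = 2E = 60.
Each original edge survives, and each old vertex of degree d contributes d new edges; summing degrees gives Σd = 2E, so E′ = E + 2E = 3E = 90.
Each original face survives and each original vertex becomes one new face: F′ = F + V = 32.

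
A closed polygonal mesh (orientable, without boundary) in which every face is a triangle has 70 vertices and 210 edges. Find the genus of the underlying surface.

1

Every face is a triangle and each edge borders two faces, so 3F = 2·210, giving F = 140.
χ = V − E + F = 70 − 210 + 140 = 0.
For a closed orientable surface χ = 2 − 2g, so g = (2 − (0))/2 = 1.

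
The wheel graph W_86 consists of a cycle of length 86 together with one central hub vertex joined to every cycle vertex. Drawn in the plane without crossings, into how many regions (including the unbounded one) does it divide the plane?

W_86 has V = 86 + 1 = 87 vertices and E = 2·86 = 172 edges.
By Euler's formula F = 2 − V + E = 2 − 87 + 172 = 87.

87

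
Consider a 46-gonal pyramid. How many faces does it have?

47

A pyramid on an n-gon base has one n-gon and n triangles: V = 46 + 1 = 47, E = 2·46 = 92, F = 46 + 1 = 47.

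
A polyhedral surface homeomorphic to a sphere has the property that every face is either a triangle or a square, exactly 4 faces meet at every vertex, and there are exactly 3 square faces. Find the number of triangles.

Let x be the number of triangles; then F = 3 + x.
Edge–face incidences: 2E = 4·3 + 3·x = 12 + 3x.
Every vertex has degree 4, so 4V = 2E.
Euler: V − E + F = 2 ⇒ (2E)/4 − E + (3 + x) = 2.
Multiply by 8: 2·(2E) − 4·(2E) + 8·(3 + x) = 16, i.e. 24 + 8x − 2·(12 + 3x) = 16.
Collecting terms: 2x = 16, so x = 8.
Then 2E = 12 + 3·8 = 36, so E = 18, V = 2E/4 = 9, F = 3 + 8 = 11.

8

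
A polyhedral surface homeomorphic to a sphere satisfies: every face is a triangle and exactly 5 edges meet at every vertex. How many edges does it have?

Each face has 3 edges and each edge borders two faces, so 2E = 3F.
Each vertex has degree 5, so 5V = 2E and hence V = 3F/5.
Euler: V − E + F = 2 ⇒ (3F/5) − (3F/2) + F = 2.
Multiply by 10: (6 − 15 + 10)F = 20, i.e. 1F = 20.
So F = 20, E = 3·20/2 = 30, V = 3·20/5 = 12.

30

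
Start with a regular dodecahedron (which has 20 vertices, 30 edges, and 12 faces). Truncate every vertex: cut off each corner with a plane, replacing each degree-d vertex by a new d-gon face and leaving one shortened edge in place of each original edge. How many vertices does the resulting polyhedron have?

Truncation replaces each original edge-end by a new vertex, so V′ = 2E = 60.
Each original edge survives, and each old vertex of degree d contributes d new edges; summing degrees gives Σd = 2E, so E′ = E + 2E = 3E = 90.
Each original face survives and each original vertex becomes one new face: F′ = F + V = 32.

60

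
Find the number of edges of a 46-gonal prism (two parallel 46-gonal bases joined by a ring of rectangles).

A prism on an n-gon has two n-gon bases and n rectangular sides: V = 2·46 = 92, E = 3·46 = 138, F = 46 + 2 = 48.
Check: V − E + F = 92 − 138 + 48 = 2.

138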